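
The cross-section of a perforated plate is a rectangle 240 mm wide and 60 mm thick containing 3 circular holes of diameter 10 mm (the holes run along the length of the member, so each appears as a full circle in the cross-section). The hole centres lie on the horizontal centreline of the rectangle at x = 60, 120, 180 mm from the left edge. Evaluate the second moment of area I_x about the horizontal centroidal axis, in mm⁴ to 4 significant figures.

Break the section into simple shapes (no overlaps), measuring from the bottom-left corner of the bounding box.
Plate: 240 × 60, A = 14 400 mm², y = 30 mm, Ī = 4 320 000 mm⁴.
Hole 1 (subtracted): ⌀10, A = 78.5398 mm², y = 30 mm, Ī = 490.874 mm⁴.
Hole 2 (subtracted): ⌀10, A = 78.5398 mm², y = 30 mm, Ī = 490.874 mm⁴.
Hole 3 (subtracted): ⌀10, A = 78.5398 mm², y = 30 mm, Ī = 490.874 mm⁴.
By symmetry the centroid is at mid-height, ȳ = 30 mm.
All pieces are centred on the horizontal centroidal axis, so I = ΣĪ (holes subtracted) = 4 318 527 mm⁴.

I_x ≈ 4.319 × 10⁶ mm⁴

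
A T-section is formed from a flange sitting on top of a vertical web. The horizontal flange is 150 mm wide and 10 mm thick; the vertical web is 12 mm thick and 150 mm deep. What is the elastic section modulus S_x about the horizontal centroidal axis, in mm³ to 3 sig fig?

Split into non-overlapping primitives; take the origin at the lower-left of the bounding box.
Flange: 150 × 10, A = 1 500 mm², y = 155 mm, Ī = 12 500 mm⁴.
Web: 12 × 150, A = 1 800 mm², y = 75 mm, Ī = 3 375 000 mm⁴.
Centroid: ȳ = ΣA·y / ΣA = 111.36 mm.
Transfer each piece to the horizontal centroidal axis using Ī + A·d² with d = y − 111.36:
  flange: d = 43.636 mm → contributes +2 868 698 mm⁴
  web: d = -36.364 mm → contributes +5 755 165 mm⁴
Total I = 8 623 864 mm⁴.
Extreme fibre distance c = 111.36 mm; S = I/c = 77 439 mm³.

S_x ≈ 7.74 × 10⁴ mm³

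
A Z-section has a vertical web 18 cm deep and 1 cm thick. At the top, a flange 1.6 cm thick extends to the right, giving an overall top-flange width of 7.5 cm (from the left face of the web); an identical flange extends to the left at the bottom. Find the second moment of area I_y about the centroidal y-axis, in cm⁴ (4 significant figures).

I_y ≈ 367.2 cm⁴

Split into non-overlapping primitives; take the origin at the lower-left of the bounding box.
Web: 1 × 18, A = 18 cm², x = 7 cm, Ī = 1.5 cm⁴.
Top flange (beyond web): 6.5 × 1.6, A = 10.4 cm², x = 10.75 cm, Ī = 36.6167 cm⁴.
Bottom flange (beyond web): 6.5 × 1.6, A = 10.4 cm², x = 3.25 cm, Ī = 36.6167 cm⁴.
Centroid: x̄ = ΣA·x / ΣA = 7 cm.
Transfer each piece to the centroidal y-axis using Ī + A·d² with d = x − 7:
  web: d = 0 cm → contributes +1.5 cm⁴
  top flange (beyond web): d = 3.75 cm → contributes +182.867 cm⁴
  bottom flange (beyond web): d = -3.75 cm → contributes +182.867 cm⁴
Total I = 367.233 cm⁴.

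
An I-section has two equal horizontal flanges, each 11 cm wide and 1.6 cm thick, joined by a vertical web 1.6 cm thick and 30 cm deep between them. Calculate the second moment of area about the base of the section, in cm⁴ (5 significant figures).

I_base ≈ 3.5321 × 10⁴ cm⁴

Treat the section as a set of non-overlapping primitives; coordinates are from the bounding-box lower-left.
Bottom flange: 11 × 1.6, A = 17.6 cm², y = 0.8 cm, Ī = 3.754667 cm⁴.
Web: 1.6 × 30, A = 48 cm², y = 16.6 cm, Ī = 3 600 cm⁴.
Top flange: 11 × 1.6, A = 17.6 cm², y = 32.4 cm, Ī = 3.754667 cm⁴.
Transfer each piece to the bottom edge using Ī + A·d² with d = y − 0:
  bottom flange: d = 0.8 cm → contributes +15.01867 cm⁴
  web: d = 16.6 cm → contributes +16826.88 cm⁴
  top flange: d = 32.4 cm → contributes +18479.53 cm⁴
Total I = 35321.43 cm⁴.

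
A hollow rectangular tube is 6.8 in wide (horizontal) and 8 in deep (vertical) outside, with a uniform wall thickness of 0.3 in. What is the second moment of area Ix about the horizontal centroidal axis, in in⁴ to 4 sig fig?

Ix ≈ 80.77 in⁴

Break the section into simple shapes (no overlaps), measuring from the bottom-left corner of the bounding box.
Outer rectangle: 6.8 × 8, A = 54.4 in², y = 4 in, Ī = 290.133 in⁴.
Inner void (subtracted): 6.2 × 7.4, A = 45.88 in², y = 4 in, Ī = 209.366 in⁴.
By symmetry the centroid is at mid-height, ȳ = 4 in.
All pieces are centred on the horizontal centroidal axis, so I = ΣĪ (holes subtracted) = 80.7676 in⁴.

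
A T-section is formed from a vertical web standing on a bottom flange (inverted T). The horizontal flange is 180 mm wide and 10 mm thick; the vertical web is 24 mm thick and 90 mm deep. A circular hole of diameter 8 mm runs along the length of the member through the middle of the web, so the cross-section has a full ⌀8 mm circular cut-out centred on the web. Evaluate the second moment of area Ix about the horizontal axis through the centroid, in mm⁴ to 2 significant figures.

Treat the section as a set of non-overlapping primitives; coordinates are from the bounding-box lower-left.
Flange: 180 × 10, A = 1 800 mm², y = 5 mm, Ī = 15 000 mm⁴.
Web: 24 × 90, A = 2 160 mm², y = 55 mm, Ī = 1 458 000 mm⁴.
Hole (subtracted): ⌀8, A = 50.27 mm², y = 55 mm, Ī = 201.1 mm⁴.
Centroid: ȳ = ΣA·y / ΣA = 31.98 mm.
Transfer each piece to the horizontal axis through the centroid using Ī + A·d² with d = y − 31.98:
  flange: d = -26.98 mm → contributes +1 325 309 mm⁴
  web: d = 23.02 mm → contributes +2 602 575 mm⁴
  hole: d = 23.02 mm → contributes −26 837 mm⁴
Total I = 3 901 047 mm⁴.

Ix ≈ 3.9 × 10⁶ mm⁴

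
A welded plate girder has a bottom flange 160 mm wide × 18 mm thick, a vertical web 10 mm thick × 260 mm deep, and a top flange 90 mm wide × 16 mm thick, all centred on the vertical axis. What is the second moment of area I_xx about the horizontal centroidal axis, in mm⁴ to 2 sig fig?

Treat the section as a set of non-overlapping primitives; coordinates are from the bounding-box lower-left.
Bottom plate: 160 × 18, A = 2 880 mm², y = 9 mm, Ī = 77 760 mm⁴.
Web plate: 10 × 260, A = 2 600 mm², y = 148 mm, Ī = 14 646 667 mm⁴.
Top plate: 90 × 16, A = 1 440 mm², y = 286 mm, Ī = 30 720 mm⁴.
Centroid: ȳ = ΣA·y / ΣA = 118.9 mm.
Transfer each piece to the horizontal centroidal axis using Ī + A·d² with d = y − 118.9:
  bottom plate: d = -109.9 mm → contributes +34 841 575 mm⁴
  web plate: d = 29.13 mm → contributes +16 853 361 mm⁴
  top plate: d = 167.1 mm → contributes +40 254 848 mm⁴
Total I = 91 949 784 mm⁴.

I_xx ≈ 9.2 × 10⁷ mm⁴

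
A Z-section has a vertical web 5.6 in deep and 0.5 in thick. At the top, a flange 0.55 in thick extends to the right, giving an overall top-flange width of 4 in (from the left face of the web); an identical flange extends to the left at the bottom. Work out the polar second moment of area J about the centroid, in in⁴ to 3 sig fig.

Split into non-overlapping primitives; take the origin at the lower-left of the bounding box.
Web: 0.5 × 5.6, A = 2.8 in², y = 2.8 in, Ī = 7.3173 in⁴.
Top flange (beyond web): 3.5 × 0.55, A = 1.925 in², y = 5.325 in, Ī = 0.048526 in⁴.
Bottom flange (beyond web): 3.5 × 0.55, A = 1.925 in², y = 0.275 in, Ī = 0.048526 in⁴.
Centroid: ȳ = ΣA·y / ΣA = 2.8 in.
Transfer each piece to the centroidal x-axis using Ī + A·d² with d = y − 2.8:
  web: d = 0 in → contributes +7.3173 in⁴
  top flange (beyond web): d = 2.525 in → contributes +12.322 in⁴
  bottom flange (beyond web): d = -2.525 in → contributes +12.322 in⁴
Total I = 31.961 in⁴.
For the y-axis: x̄ = 3.75 in.
Repeating about the centroidal y-axis gives I_y = 19.389 in⁴.
Polar second moment: J = I_x + I_y = 51.349 in⁴.

J ≈ 51.3 in⁴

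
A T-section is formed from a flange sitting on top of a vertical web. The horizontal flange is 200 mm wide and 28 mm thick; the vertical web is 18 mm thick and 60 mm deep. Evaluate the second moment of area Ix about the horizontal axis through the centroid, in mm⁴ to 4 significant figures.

Split into non-overlapping primitives; take the origin at the lower-left of the bounding box.
Flange: 200 × 28, A = 5 600 mm², y = 74 mm, Ī = 365 867 mm⁴.
Web: 18 × 60, A = 1 080 mm², y = 30 mm, Ī = 324 000 mm⁴.
Centroid: ȳ = ΣA·y / ΣA = 66.8862 mm.
Transfer each piece to the horizontal axis through the centroid using Ī + A·d² with d = y − 66.8862:
  flange: d = 7.11377 mm → contributes +649 259 mm⁴
  web: d = -36.8862 mm → contributes +1 793 441 mm⁴
Total I = 2 442 700 mm⁴.

Ix ≈ 2.443 × 10⁶ mm⁴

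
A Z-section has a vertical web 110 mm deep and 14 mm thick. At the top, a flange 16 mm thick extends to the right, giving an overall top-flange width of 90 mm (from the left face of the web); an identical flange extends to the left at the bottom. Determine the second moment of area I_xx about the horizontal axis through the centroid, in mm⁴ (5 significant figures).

I_xx ≈ 6.9770 × 10⁶ mm⁴

Split into non-overlapping primitives; take the origin at the lower-left of the bounding box.
Web: 14 × 110, A = 1 540 mm², y = 55 mm, Ī = 1 552 833 mm⁴.
Top flange (beyond web): 76 × 16, A = 1 216 mm², y = 102 mm, Ī = 25941.33 mm⁴.
Bottom flange (beyond web): 76 × 16, A = 1 216 mm², y = 8 mm, Ī = 25941.33 mm⁴.
Centroid: ȳ = ΣA·y / ΣA = 55 mm.
Transfer each piece to the horizontal axis through the centroid using Ī + A·d² with d = y − 55:
  web: d = 0 mm → contributes +1 552 833 mm⁴
  top flange (beyond web): d = 47 mm → contributes +2 712 085 mm⁴
  bottom flange (beyond web): d = -47 mm → contributes +2 712 085 mm⁴
Total I = 6 977 004 mm⁴.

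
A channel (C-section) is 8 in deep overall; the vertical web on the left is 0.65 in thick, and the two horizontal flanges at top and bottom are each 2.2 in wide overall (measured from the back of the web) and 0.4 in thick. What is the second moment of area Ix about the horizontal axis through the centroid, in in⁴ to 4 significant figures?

Ix ≈ 45.66 in⁴

Break the section into simple shapes (no overlaps), measuring from the bottom-left corner of the bounding box.
Web: 0.65 × 8, A = 5.2 in², y = 4 in, Ī = 27.7333 in⁴.
Top flange (beyond web): 1.55 × 0.4, A = 0.62 in², y = 7.8 in, Ī = 0.00826667 in⁴.
Bottom flange (beyond web): 1.55 × 0.4, A = 0.62 in², y = 0.2 in, Ī = 0.00826667 in⁴.
By symmetry the centroid is at mid-height, ȳ = 4 in.
Transfer each piece to the horizontal axis through the centroid using Ī + A·d² with d = y − 4:
  web: d = 0 in → contributes +27.7333 in⁴
  top flange (beyond web): d = 3.8 in → contributes +8.96107 in⁴
  bottom flange (beyond web): d = -3.8 in → contributes +8.96107 in⁴
Total I = 45.6555 in⁴.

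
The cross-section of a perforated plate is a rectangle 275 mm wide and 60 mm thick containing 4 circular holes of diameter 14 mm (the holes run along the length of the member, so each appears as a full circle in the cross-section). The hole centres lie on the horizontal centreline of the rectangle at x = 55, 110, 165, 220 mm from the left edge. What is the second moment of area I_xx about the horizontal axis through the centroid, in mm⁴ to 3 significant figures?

I_xx ≈ 4.94 × 10⁶ mm⁴

Treat the section as a set of non-overlapping primitives; coordinates are from the bounding-box lower-left.
Plate: 275 × 60, A = 16 500 mm², y = 30 mm, Ī = 4 950 000 mm⁴.
Hole 1 (subtracted): ⌀14, A = 153.94 mm², y = 30 mm, Ī = 1885.7 mm⁴.
Hole 2 (subtracted): ⌀14, A = 153.94 mm², y = 30 mm, Ī = 1885.7 mm⁴.
Hole 3 (subtracted): ⌀14, A = 153.94 mm², y = 30 mm, Ī = 1885.7 mm⁴.
Hole 4 (subtracted): ⌀14, A = 153.94 mm², y = 30 mm, Ī = 1885.7 mm⁴.
By symmetry the centroid is at mid-height, ȳ = 30 mm.
All pieces are centred on the horizontal axis through the centroid, so I = ΣĪ (holes subtracted) = 4 942 457 mm⁴.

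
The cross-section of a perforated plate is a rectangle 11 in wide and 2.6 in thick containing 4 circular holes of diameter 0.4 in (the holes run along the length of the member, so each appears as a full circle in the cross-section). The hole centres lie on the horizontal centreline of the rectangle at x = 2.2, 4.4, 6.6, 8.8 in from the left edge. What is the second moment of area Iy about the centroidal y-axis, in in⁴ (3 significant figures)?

Break the section into simple shapes (no overlaps), measuring from the bottom-left corner of the bounding box.
Plate: 11 × 2.6, A = 28.6 in², x = 5.5 in, Ī = 288.38 in⁴.
Hole 1 (subtracted): ⌀0.4, A = 0.12566 in², x = 2.2 in, Ī = 0.0012566 in⁴.
Hole 2 (subtracted): ⌀0.4, A = 0.12566 in², x = 4.4 in, Ī = 0.0012566 in⁴.
Hole 3 (subtracted): ⌀0.4, A = 0.12566 in², x = 6.6 in, Ī = 0.0012566 in⁴.
Hole 4 (subtracted): ⌀0.4, A = 0.12566 in², x = 8.8 in, Ī = 0.0012566 in⁴.
By symmetry the centroid is at mid-width, x̄ = 5.5 in.
Transfer each piece to the centroidal y-axis using Ī + A·d² with d = x − 5.5:
  plate: d = 0 in → contributes +288.38 in⁴
  hole 1: d = -3.3 in → contributes −1.3697 in⁴
  hole 2: d = -1.1 in → contributes −0.15331 in⁴
  hole 3: d = 1.1 in → contributes −0.15331 in⁴
  hole 4: d = 3.3 in → contributes −1.3697 in⁴
Total I = 285.34 in⁴.

Iy ≈ 285 in⁴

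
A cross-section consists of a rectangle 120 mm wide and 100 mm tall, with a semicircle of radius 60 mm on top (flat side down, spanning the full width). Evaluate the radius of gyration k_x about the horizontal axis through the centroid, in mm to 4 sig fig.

Split into non-overlapping primitives; take the origin at the lower-left of the bounding box.
Rectangular body: 120 × 100, A = 12 000 mm², y = 50 mm, Ī = 10 000 000 mm⁴.
Semicircular cap: semicircle r = 60, A = 5654.87 mm², y = 125.465 mm, Ī = 1 422 450 mm⁴.
Centroid: ȳ = ΣA·y / ΣA = 74.1714 mm.
Transfer each piece to the horizontal axis through the centroid using Ī + A·d² with d = y − 74.1714:
  rectangular body: d = -24.1714 mm → contributes +17 011 095 mm⁴
  semicircular cap: d = 51.2934 mm → contributes +16 300 456 mm⁴
Total I = 33 311 551 mm⁴.
Radius of gyration: k = √(I/A) = √(33 311 551 / 17654.9) = 43.4375 mm.

k_x ≈ 43.44 mm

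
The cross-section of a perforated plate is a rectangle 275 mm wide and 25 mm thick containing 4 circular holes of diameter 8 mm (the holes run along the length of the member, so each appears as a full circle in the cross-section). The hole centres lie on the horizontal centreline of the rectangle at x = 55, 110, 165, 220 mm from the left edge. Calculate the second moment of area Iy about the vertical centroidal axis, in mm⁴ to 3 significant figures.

Treat the section as a set of non-overlapping primitives; coordinates are from the bounding-box lower-left.
Plate: 275 × 25, A = 6 875 mm², x = 137.5 mm, Ī = 43 326 823 mm⁴.
Hole 1 (subtracted): ⌀8, A = 50.265 mm², x = 55 mm, Ī = 201.06 mm⁴.
Hole 2 (subtracted): ⌀8, A = 50.265 mm², x = 110 mm, Ī = 201.06 mm⁴.
Hole 3 (subtracted): ⌀8, A = 50.265 mm², x = 165 mm, Ī = 201.06 mm⁴.
Hole 4 (subtracted): ⌀8, A = 50.265 mm², x = 220 mm, Ī = 201.06 mm⁴.
By symmetry the centroid is at mid-width, x̄ = 137.5 mm.
Transfer each piece to the vertical centroidal axis using Ī + A·d² with d = x − 137.5:
  plate: d = 0 mm → contributes +43 326 823 mm⁴
  hole 1: d = -82.5 mm → contributes −342 321 mm⁴
  hole 2: d = -27.5 mm → contributes −38 214 mm⁴
  hole 3: d = 27.5 mm → contributes −38 214 mm⁴
  hole 4: d = 82.5 mm → contributes −342 321 mm⁴
Total I = 42 565 753 mm⁴.

Iy ≈ 4.26 × 10⁷ mm⁴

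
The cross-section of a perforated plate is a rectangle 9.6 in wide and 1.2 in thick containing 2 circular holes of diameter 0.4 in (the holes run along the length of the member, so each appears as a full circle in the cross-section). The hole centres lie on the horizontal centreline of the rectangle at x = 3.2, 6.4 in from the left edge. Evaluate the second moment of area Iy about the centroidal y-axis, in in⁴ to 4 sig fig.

Iy ≈ 87.83 in⁴

Break the section into simple shapes (no overlaps), measuring from the bottom-left corner of the bounding box.
Plate: 9.6 × 1.2, A = 11.52 in², x = 4.8 in, Ī = 88.4736 in⁴.
Hole 1 (subtracted): ⌀0.4, A = 0.125664 in², x = 3.2 in, Ī = 0.00125664 in⁴.
Hole 2 (subtracted): ⌀0.4, A = 0.125664 in², x = 6.4 in, Ī = 0.00125664 in⁴.
By symmetry the centroid is at mid-width, x̄ = 4.8 in.
Transfer each piece to the centroidal y-axis using Ī + A·d² with d = x − 4.8:
  plate: d = 0 in → contributes +88.4736 in⁴
  hole 1: d = -1.6 in → contributes −0.322956 in⁴
  hole 2: d = 1.6 in → contributes −0.322956 in⁴
Total I = 87.8277 in⁴.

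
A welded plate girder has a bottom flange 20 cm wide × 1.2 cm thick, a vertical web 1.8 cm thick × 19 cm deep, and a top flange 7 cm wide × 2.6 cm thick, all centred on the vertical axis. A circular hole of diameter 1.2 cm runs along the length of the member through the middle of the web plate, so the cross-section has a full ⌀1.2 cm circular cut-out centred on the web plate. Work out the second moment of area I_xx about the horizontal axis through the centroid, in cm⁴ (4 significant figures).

Split into non-overlapping primitives; take the origin at the lower-left of the bounding box.
Bottom plate: 20 × 1.2, A = 24 cm², y = 0.6 cm, Ī = 2.88 cm⁴.
Web plate: 1.8 × 19, A = 34.2 cm², y = 10.7 cm, Ī = 1028.85 cm⁴.
Top plate: 7 × 2.6, A = 18.2 cm², y = 21.5 cm, Ī = 10.2527 cm⁴.
Hole (subtracted): ⌀1.2, A = 1.13097 cm², y = 10.7 cm, Ī = 0.101788 cm⁴.
Centroid: ȳ = ΣA·y / ΣA = 10.091 cm.
Transfer each piece to the horizontal axis through the centroid using Ī + A·d² with d = y − 10.091:
  bottom plate: d = -9.49098 cm → contributes +2164.77 cm⁴
  web plate: d = 0.609015 cm → contributes +1041.53 cm⁴
  top plate: d = 11.409 cm → contributes +2379.27 cm⁴
  hole: d = 0.609015 cm → contributes −0.521265 cm⁴
Total I = 5585.05 cm⁴.

I_xx ≈ 5585 cm⁴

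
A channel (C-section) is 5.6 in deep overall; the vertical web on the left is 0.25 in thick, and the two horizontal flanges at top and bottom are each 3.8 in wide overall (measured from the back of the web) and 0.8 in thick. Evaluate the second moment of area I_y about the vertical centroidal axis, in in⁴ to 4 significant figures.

Decompose the section into non-overlapping parts with the origin at the bottom-left of its bounding rectangle.
Web: 0.25 × 5.6, A = 1.4 in², x = 0.125 in, Ī = 0.00729167 in⁴.
Top flange (beyond web): 3.55 × 0.8, A = 2.84 in², x = 2.025 in, Ī = 2.98259 in⁴.
Bottom flange (beyond web): 3.55 × 0.8, A = 2.84 in², x = 2.025 in, Ī = 2.98259 in⁴.
Centroid: x̄ = ΣA·x / ΣA = 1.64929 in.
Transfer each piece to the vertical centroidal axis using Ī + A·d² with d = x − 1.64929:
  web: d = -1.52429 in → contributes +3.26015 in⁴
  top flange (beyond web): d = 0.375706 in → contributes +3.38347 in⁴
  bottom flange (beyond web): d = 0.375706 in → contributes +3.38347 in⁴
Total I = 10.0271 in⁴.

I_y ≈ 10.03 in⁴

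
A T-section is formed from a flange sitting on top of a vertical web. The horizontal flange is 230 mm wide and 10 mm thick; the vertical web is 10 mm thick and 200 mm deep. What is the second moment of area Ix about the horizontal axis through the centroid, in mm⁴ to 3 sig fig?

Ix ≈ 1.85 × 10⁷ mm⁴

Decompose the section into non-overlapping parts with the origin at the bottom-left of its bounding rectangle.
Flange: 230 × 10, A = 2 300 mm², y = 205 mm, Ī = 19 167 mm⁴.
Web: 10 × 200, A = 2 000 mm², y = 100 mm, Ī = 6 666 667 mm⁴.
Centroid: ȳ = ΣA·y / ΣA = 156.16 mm.
Transfer each piece to the horizontal axis through the centroid using Ī + A·d² with d = y − 156.16:
  flange: d = 48.837 mm → contributes +5 504 835 mm⁴
  web: d = -56.163 mm → contributes +12 975 185 mm⁴
Total I = 18 480 019 mm⁴.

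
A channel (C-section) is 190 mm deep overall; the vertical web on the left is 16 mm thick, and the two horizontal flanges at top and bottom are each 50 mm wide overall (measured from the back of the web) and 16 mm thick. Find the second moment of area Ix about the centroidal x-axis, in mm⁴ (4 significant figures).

Break the section into simple shapes (no overlaps), measuring from the bottom-left corner of the bounding box.
Web: 16 × 190, A = 3 040 mm², y = 95 mm, Ī = 9 145 333 mm⁴.
Top flange (beyond web): 34 × 16, A = 544 mm², y = 182 mm, Ī = 11605.3 mm⁴.
Bottom flange (beyond web): 34 × 16, A = 544 mm², y = 8 mm, Ī = 11605.3 mm⁴.
By symmetry the centroid is at mid-height, ȳ = 95 mm.
Transfer each piece to the centroidal x-axis using Ī + A·d² with d = y − 95:
  web: d = 0 mm → contributes +9 145 333 mm⁴
  top flange (beyond web): d = 87 mm → contributes +4 129 141 mm⁴
  bottom flange (beyond web): d = -87 mm → contributes +4 129 141 mm⁴
Total I = 17 403 616 mm⁴.

Ix ≈ 1.740 × 10⁷ mm⁴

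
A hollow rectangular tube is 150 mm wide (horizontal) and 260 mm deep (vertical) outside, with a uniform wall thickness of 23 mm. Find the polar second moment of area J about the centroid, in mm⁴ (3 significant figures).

Decompose the section into non-overlapping parts with the origin at the bottom-left of its bounding rectangle.
Outer rectangle: 150 × 260, A = 39 000 mm², y = 130 mm, Ī = 219 700 000 mm⁴.
Inner void (subtracted): 104 × 214, A = 22 256 mm², y = 130 mm, Ī = 84 936 315 mm⁴.
By symmetry the centroid is at mid-height, ȳ = 130 mm.
All pieces are centred on the centroidal x-axis, so I = ΣĪ (holes subtracted) = 134 763 685 mm⁴.
Repeating about the centroidal y-axis gives I_y = 53 064 925 mm⁴.
Polar second moment: J = I_x + I_y = 187 828 611 mm⁴.

J ≈ 1.88 × 10⁸ mm⁴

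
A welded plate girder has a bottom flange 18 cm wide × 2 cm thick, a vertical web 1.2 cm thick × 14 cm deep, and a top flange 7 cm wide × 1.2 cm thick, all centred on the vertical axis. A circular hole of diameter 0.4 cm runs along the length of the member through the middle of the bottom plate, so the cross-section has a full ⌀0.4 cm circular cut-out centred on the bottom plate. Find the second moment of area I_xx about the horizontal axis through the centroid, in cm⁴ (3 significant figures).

Decompose the section into non-overlapping parts with the origin at the bottom-left of its bounding rectangle.
Bottom plate: 18 × 2, A = 36 cm², y = 1 cm, Ī = 12 cm⁴.
Web plate: 1.2 × 14, A = 16.8 cm², y = 9 cm, Ī = 274.4 cm⁴.
Top plate: 7 × 1.2, A = 8.4 cm², y = 16.6 cm, Ī = 1.008 cm⁴.
Hole (subtracted): ⌀0.4, A = 0.12566 cm², y = 1 cm, Ī = 0.0012566 cm⁴.
Centroid: ȳ = ΣA·y / ΣA = 5.3462 cm.
Transfer each piece to the horizontal axis through the centroid using Ī + A·d² with d = y − 5.3462:
  bottom plate: d = -4.3462 cm → contributes +692.01 cm⁴
  web plate: d = 3.6538 cm → contributes +498.69 cm⁴
  top plate: d = 11.254 cm → contributes +1064.9 cm⁴
  hole: d = -4.3462 cm → contributes −2.375 cm⁴
Total I = 2253.2 cm⁴.

I_xx ≈ 2250 cm⁴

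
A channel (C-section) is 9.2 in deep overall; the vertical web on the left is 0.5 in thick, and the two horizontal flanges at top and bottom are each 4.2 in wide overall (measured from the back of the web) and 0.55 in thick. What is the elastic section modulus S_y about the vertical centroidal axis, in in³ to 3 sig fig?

Break the section into simple shapes (no overlaps), measuring from the bottom-left corner of the bounding box.
Web: 0.5 × 9.2, A = 4.6 in², x = 0.25 in, Ī = 0.095833 in⁴.
Top flange (beyond web): 3.7 × 0.55, A = 2.035 in², x = 2.35 in, Ī = 2.3216 in⁴.
Bottom flange (beyond web): 3.7 × 0.55, A = 2.035 in², x = 2.35 in, Ī = 2.3216 in⁴.
Centroid: x̄ = ΣA·x / ΣA = 1.2358 in.
Transfer each piece to the vertical centroidal axis using Ī + A·d² with d = x − 1.2358:
  web: d = -0.98581 in → contributes +4.5662 in⁴
  top flange (beyond web): d = 1.1142 in → contributes +4.8479 in⁴
  bottom flange (beyond web): d = 1.1142 in → contributes +4.8479 in⁴
Total I = 14.262 in⁴.
Extreme fibre distance c = 2.9642 in; S = I/c = 4.8114 in³.

S_y ≈ 4.81 in³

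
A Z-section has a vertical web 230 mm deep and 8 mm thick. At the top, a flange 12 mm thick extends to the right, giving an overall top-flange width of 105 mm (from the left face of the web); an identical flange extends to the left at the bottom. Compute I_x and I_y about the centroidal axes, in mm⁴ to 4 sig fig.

Decompose the section into non-overlapping parts with the origin at the bottom-left of its bounding rectangle.
Web: 8 × 230, A = 1 840 mm², y = 115 mm, Ī = 8 111 333 mm⁴.
Top flange (beyond web): 97 × 12, A = 1 164 mm², y = 224 mm, Ī = 13 968 mm⁴.
Bottom flange (beyond web): 97 × 12, A = 1 164 mm², y = 6 mm, Ī = 13 968 mm⁴.
Centroid: ȳ = ΣA·y / ΣA = 115 mm.
Transfer each piece to the centroidal x-axis using Ī + A·d² with d = y − 115:
  web: d = 0 mm → contributes +8 111 333 mm⁴
  top flange (beyond web): d = 109 mm → contributes +13 843 452 mm⁴
  bottom flange (beyond web): d = -109 mm → contributes +13 843 452 mm⁴
Total I = 35 798 237 mm⁴.
For the y-axis: x̄ = 101 mm.
Repeating about the centroidal y-axis gives I_y = 8 251 709 mm⁴.

I_x ≈ 3.580 × 10⁷ mm⁴, I_y ≈ 8.252 × 10⁶ mm⁴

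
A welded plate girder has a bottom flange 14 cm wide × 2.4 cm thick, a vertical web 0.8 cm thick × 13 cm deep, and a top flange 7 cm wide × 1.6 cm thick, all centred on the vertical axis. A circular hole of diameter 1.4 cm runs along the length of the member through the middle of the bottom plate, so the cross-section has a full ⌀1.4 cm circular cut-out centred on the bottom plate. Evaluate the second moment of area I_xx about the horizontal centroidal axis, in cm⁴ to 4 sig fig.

I_xx ≈ 2155 cm⁴

Break the section into simple shapes (no overlaps), measuring from the bottom-left corner of the bounding box.
Bottom plate: 14 × 2.4, A = 33.6 cm², y = 1.2 cm, Ī = 16.128 cm⁴.
Web plate: 0.8 × 13, A = 10.4 cm², y = 8.9 cm, Ī = 146.467 cm⁴.
Top plate: 7 × 1.6, A = 11.2 cm², y = 16.2 cm, Ī = 2.38933 cm⁴.
Hole (subtracted): ⌀1.4, A = 1.53938 cm², y = 1.2 cm, Ī = 0.188574 cm⁴.
Centroid: ȳ = ΣA·y / ΣA = 5.82313 cm.
Transfer each piece to the horizontal centroidal axis using Ī + A·d² with d = y − 5.82313:
  bottom plate: d = -4.62313 cm → contributes +734.272 cm⁴
  web plate: d = 3.07687 cm → contributes +244.925 cm⁴
  top plate: d = 10.3769 cm → contributes +1208.4 cm⁴
  hole: d = -4.62313 cm → contributes −33.0903 cm⁴
Total I = 2154.51 cm⁴.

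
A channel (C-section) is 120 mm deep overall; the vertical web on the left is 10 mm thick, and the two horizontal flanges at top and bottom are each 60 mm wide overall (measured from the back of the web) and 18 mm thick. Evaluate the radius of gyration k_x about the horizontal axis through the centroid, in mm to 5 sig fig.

k_x ≈ 45.352 mm

Treat the section as a set of non-overlapping primitives; coordinates are from the bounding-box lower-left.
Web: 10 × 120, A = 1 200 mm², y = 60 mm, Ī = 1 440 000 mm⁴.
Top flange (beyond web): 50 × 18, A = 900 mm², y = 111 mm, Ī = 24 300 mm⁴.
Bottom flange (beyond web): 50 × 18, A = 900 mm², y = 9 mm, Ī = 24 300 mm⁴.
By symmetry the centroid is at mid-height, ȳ = 60 mm.
Transfer each piece to the horizontal axis through the centroid using Ī + A·d² with d = y − 60:
  web: d = 0 mm → contributes +1 440 000 mm⁴
  top flange (beyond web): d = 51 mm → contributes +2 365 200 mm⁴
  bottom flange (beyond web): d = -51 mm → contributes +2 365 200 mm⁴
Total I = 6 170 400 mm⁴.
Radius of gyration: k = √(I/A) = √(6 170 400 / 3 000) = 45.35196 mm.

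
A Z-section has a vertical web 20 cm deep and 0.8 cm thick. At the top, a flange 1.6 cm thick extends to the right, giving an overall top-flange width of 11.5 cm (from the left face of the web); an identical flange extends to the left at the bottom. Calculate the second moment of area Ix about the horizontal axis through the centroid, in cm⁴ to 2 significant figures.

Ix ≈ 3400 cm⁴

Decompose the section into non-overlapping parts with the origin at the bottom-left of its bounding rectangle.
Web: 0.8 × 20, A = 16 cm², y = 10 cm, Ī = 533.3 cm⁴.
Top flange (beyond web): 10.7 × 1.6, A = 17.12 cm², y = 19.2 cm, Ī = 3.652 cm⁴.
Bottom flange (beyond web): 10.7 × 1.6, A = 17.12 cm², y = 0.8 cm, Ī = 3.652 cm⁴.
Centroid: ȳ = ΣA·y / ΣA = 10 cm.
Transfer each piece to the horizontal axis through the centroid using Ī + A·d² with d = y − 10:
  web: d = 0 cm → contributes +533.3 cm⁴
  top flange (beyond web): d = 9.2 cm → contributes +1 453 cm⁴
  bottom flange (beyond web): d = -9.2 cm → contributes +1 453 cm⁴
Total I = 3 439 cm⁴.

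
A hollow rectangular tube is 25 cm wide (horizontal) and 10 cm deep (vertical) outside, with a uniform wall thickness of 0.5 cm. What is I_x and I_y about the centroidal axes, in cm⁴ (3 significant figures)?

I_x ≈ 625 cm⁴, I_y ≈ 2650 cm⁴

Break the section into simple shapes (no overlaps), measuring from the bottom-left corner of the bounding box.
Outer rectangle: 25 × 10, A = 250 cm², y = 5 cm, Ī = 2083.3 cm⁴.
Inner void (subtracted): 24 × 9, A = 216 cm², y = 5 cm, Ī = 1 458 cm⁴.
By symmetry the centroid is at mid-height, ȳ = 5 cm.
All pieces are centred on the centroidal x-axis, so I = ΣĪ (holes subtracted) = 625.33 cm⁴.
Repeating about the centroidal y-axis gives I_y = 2652.8 cm⁴.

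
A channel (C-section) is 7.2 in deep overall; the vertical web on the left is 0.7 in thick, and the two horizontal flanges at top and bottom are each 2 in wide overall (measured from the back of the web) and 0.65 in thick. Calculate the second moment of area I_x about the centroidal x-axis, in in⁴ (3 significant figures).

Split into non-overlapping primitives; take the origin at the lower-left of the bounding box.
Web: 0.7 × 7.2, A = 5.04 in², y = 3.6 in, Ī = 21.773 in⁴.
Top flange (beyond web): 1.3 × 0.65, A = 0.845 in², y = 6.875 in, Ī = 0.029751 in⁴.
Bottom flange (beyond web): 1.3 × 0.65, A = 0.845 in², y = 0.325 in, Ī = 0.029751 in⁴.
By symmetry the centroid is at mid-height, ȳ = 3.6 in.
Transfer each piece to the centroidal x-axis using Ī + A·d² with d = y − 3.6:
  web: d = 0 in → contributes +21.773 in⁴
  top flange (beyond web): d = 3.275 in → contributes +9.0929 in⁴
  bottom flange (beyond web): d = -3.275 in → contributes +9.0929 in⁴
Total I = 39.959 in⁴.

I_x ≈ 40.0 in⁴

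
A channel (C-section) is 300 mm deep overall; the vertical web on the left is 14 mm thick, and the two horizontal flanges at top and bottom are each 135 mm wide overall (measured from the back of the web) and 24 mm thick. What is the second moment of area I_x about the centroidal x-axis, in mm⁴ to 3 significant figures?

I_x ≈ 1.42 × 10⁸ mm⁴

Decompose the section into non-overlapping parts with the origin at the bottom-left of its bounding rectangle.
Web: 14 × 300, A = 4 200 mm², y = 150 mm, Ī = 31 500 000 mm⁴.
Top flange (beyond web): 121 × 24, A = 2 904 mm², y = 288 mm, Ī = 139 392 mm⁴.
Bottom flange (beyond web): 121 × 24, A = 2 904 mm², y = 12 mm, Ī = 139 392 mm⁴.
By symmetry the centroid is at mid-height, ȳ = 150 mm.
Transfer each piece to the centroidal x-axis using Ī + A·d² with d = y − 150:
  web: d = 0 mm → contributes +31 500 000 mm⁴
  top flange (beyond web): d = 138 mm → contributes +55 443 168 mm⁴
  bottom flange (beyond web): d = -138 mm → contributes +55 443 168 mm⁴
Total I = 142 386 336 mm⁴.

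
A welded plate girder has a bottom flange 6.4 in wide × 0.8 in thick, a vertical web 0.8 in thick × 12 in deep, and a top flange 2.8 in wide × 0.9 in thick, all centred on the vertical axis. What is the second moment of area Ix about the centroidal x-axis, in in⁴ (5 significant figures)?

Break the section into simple shapes (no overlaps), measuring from the bottom-left corner of the bounding box.
Bottom plate: 6.4 × 0.8, A = 5.12 in², y = 0.4 in, Ī = 0.2730667 in⁴.
Web plate: 0.8 × 12, A = 9.6 in², y = 6.8 in, Ī = 115.2 in⁴.
Top plate: 2.8 × 0.9, A = 2.52 in², y = 13.25 in, Ī = 0.1701 in⁴.
Centroid: ȳ = ΣA·y / ΣA = 5.842111 in.
Transfer each piece to the centroidal x-axis using Ī + A·d² with d = y − 5.842111:
  bottom plate: d = -5.442111 in → contributes +151.9099 in⁴
  web plate: d = 0.9578886 in → contributes +124.0085 in⁴
  top plate: d = 7.407889 in → contributes +138.4597 in⁴
Total I = 414.3781 in⁴.

Ix ≈ 414.38 in⁴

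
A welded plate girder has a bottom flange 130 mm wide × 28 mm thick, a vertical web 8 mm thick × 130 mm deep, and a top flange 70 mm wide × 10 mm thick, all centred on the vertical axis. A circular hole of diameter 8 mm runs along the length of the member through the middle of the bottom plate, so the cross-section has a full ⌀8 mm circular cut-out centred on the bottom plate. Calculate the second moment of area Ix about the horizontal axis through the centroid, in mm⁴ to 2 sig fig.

Ix ≈ 1.7 × 10⁷ mm⁴

Treat the section as a set of non-overlapping primitives; coordinates are from the bounding-box lower-left.
Bottom plate: 130 × 28, A = 3 640 mm², y = 14 mm, Ī = 237 813 mm⁴.
Web plate: 8 × 130, A = 1 040 mm², y = 93 mm, Ī = 1 464 667 mm⁴.
Top plate: 70 × 10, A = 700 mm², y = 163 mm, Ī = 5 833 mm⁴.
Hole (subtracted): ⌀8, A = 50.27 mm², y = 14 mm, Ī = 201.1 mm⁴.
Centroid: ȳ = ΣA·y / ΣA = 48.98 mm.
Transfer each piece to the horizontal axis through the centroid using Ī + A·d² with d = y − 48.98:
  bottom plate: d = -34.98 mm → contributes +4 692 956 mm⁴
  web plate: d = 44.02 mm → contributes +3 479 493 mm⁴
  top plate: d = 114 mm → contributes +9 105 450 mm⁴
  hole: d = -34.98 mm → contributes −61 723 mm⁴
Total I = 17 216 176 mm⁴.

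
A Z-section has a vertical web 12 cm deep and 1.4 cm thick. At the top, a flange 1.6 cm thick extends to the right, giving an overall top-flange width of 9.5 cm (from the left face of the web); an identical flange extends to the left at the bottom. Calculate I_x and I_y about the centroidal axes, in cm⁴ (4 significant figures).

I_x ≈ 908.0 cm⁴, I_y ≈ 729.3 cm⁴

Split into non-overlapping primitives; take the origin at the lower-left of the bounding box.
Web: 1.4 × 12, A = 16.8 cm², y = 6 cm, Ī = 201.6 cm⁴.
Top flange (beyond web): 8.1 × 1.6, A = 12.96 cm², y = 11.2 cm, Ī = 2.7648 cm⁴.
Bottom flange (beyond web): 8.1 × 1.6, A = 12.96 cm², y = 0.8 cm, Ī = 2.7648 cm⁴.
Centroid: ȳ = ΣA·y / ΣA = 6 cm.
Transfer each piece to the centroidal x-axis using Ī + A·d² with d = y − 6:
  web: d = 0 cm → contributes +201.6 cm⁴
  top flange (beyond web): d = 5.2 cm → contributes +353.203 cm⁴
  bottom flange (beyond web): d = -5.2 cm → contributes +353.203 cm⁴
Total I = 908.006 cm⁴.
For the y-axis: x̄ = 8.8 cm.
Repeating about the centroidal y-axis gives I_y = 729.282 cm⁴.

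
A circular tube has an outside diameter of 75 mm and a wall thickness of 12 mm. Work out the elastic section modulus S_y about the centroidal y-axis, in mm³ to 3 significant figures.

Treat the section as a set of non-overlapping primitives; coordinates are from the bounding-box lower-left.
Outer circle: ⌀75, A = 4417.9 mm², x = 37.5 mm, Ī = 1 553 156 mm⁴.
Bore (subtracted): ⌀51, A = 2042.8 mm², x = 37.5 mm, Ī = 332 086 mm⁴.
By symmetry the centroid is at mid-width, x̄ = 37.5 mm.
All pieces are centred on the centroidal y-axis, so I = ΣĪ (holes subtracted) = 1 221 070 mm⁴.
Extreme fibre distance c = 37.5 mm; S = I/c = 32 562 mm³.

S_y ≈ 3.26 × 10⁴ mm³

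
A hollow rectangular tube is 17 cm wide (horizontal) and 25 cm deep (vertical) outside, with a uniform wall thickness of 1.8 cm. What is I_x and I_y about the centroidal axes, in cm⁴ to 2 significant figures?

I_x ≈ 1.1 × 10⁴ cm⁴, I_y ≈ 5900 cm⁴

Treat the section as a set of non-overlapping primitives; coordinates are from the bounding-box lower-left.
Outer rectangle: 17 × 25, A = 425 cm², y = 12.5 cm, Ī = 22 135 cm⁴.
Inner void (subtracted): 13.4 × 21.4, A = 286.8 cm², y = 12.5 cm, Ī = 10 944 cm⁴.
By symmetry the centroid is at mid-height, ȳ = 12.5 cm.
All pieces are centred on the centroidal x-axis, so I = ΣĪ (holes subtracted) = 11 192 cm⁴.
Repeating about the centroidal y-axis gives I_y = 5 945 cm⁴.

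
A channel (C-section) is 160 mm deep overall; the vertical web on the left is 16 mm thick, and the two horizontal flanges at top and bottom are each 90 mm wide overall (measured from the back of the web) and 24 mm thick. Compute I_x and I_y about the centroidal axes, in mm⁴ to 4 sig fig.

I_x ≈ 2.206 × 10⁷ mm⁴, I_y ≈ 4.688 × 10⁶ mm⁴

Decompose the section into non-overlapping parts with the origin at the bottom-left of its bounding rectangle.
Web: 16 × 160, A = 2 560 mm², y = 80 mm, Ī = 5 461 333 mm⁴.
Top flange (beyond web): 74 × 24, A = 1 776 mm², y = 148 mm, Ī = 85 248 mm⁴.
Bottom flange (beyond web): 74 × 24, A = 1 776 mm², y = 12 mm, Ī = 85 248 mm⁴.
By symmetry the centroid is at mid-height, ȳ = 80 mm.
Transfer each piece to the centroidal x-axis using Ī + A·d² with d = y − 80:
  web: d = 0 mm → contributes +5 461 333 mm⁴
  top flange (beyond web): d = 68 mm → contributes +8 297 472 mm⁴
  bottom flange (beyond web): d = -68 mm → contributes +8 297 472 mm⁴
Total I = 22 056 277 mm⁴.
For the y-axis: x̄ = 34.1518 mm.
Repeating about the centroidal y-axis gives I_y = 4 688 200 mm⁴.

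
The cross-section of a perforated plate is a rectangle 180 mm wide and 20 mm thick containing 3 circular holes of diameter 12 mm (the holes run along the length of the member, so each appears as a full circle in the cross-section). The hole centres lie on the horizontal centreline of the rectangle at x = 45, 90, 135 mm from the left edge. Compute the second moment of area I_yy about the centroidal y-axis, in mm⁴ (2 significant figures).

Treat the section as a set of non-overlapping primitives; coordinates are from the bounding-box lower-left.
Plate: 180 × 20, A = 3 600 mm², x = 90 mm, Ī = 9 720 000 mm⁴.
Hole 1 (subtracted): ⌀12, A = 113.1 mm², x = 45 mm, Ī = 1 018 mm⁴.
Hole 2 (subtracted): ⌀12, A = 113.1 mm², x = 90 mm, Ī = 1 018 mm⁴.
Hole 3 (subtracted): ⌀12, A = 113.1 mm², x = 135 mm, Ī = 1 018 mm⁴.
By symmetry the centroid is at mid-width, x̄ = 90 mm.
Transfer each piece to the centroidal y-axis using Ī + A·d² with d = x − 90:
  plate: d = 0 mm → contributes +9 720 000 mm⁴
  hole 1: d = -45 mm → contributes −230 040 mm⁴
  hole 2: d = 0 mm → contributes −1 018 mm⁴
  hole 3: d = 45 mm → contributes −230 040 mm⁴
Total I = 9 258 902 mm⁴.

I_yy ≈ 9.3 × 10⁶ mm⁴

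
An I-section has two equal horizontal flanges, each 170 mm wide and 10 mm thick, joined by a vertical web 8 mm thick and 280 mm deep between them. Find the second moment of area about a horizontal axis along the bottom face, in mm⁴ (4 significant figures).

I_base ≈ 2.130 × 10⁸ mm⁴

Break the section into simple shapes (no overlaps), measuring from the bottom-left corner of the bounding box.
Bottom flange: 170 × 10, A = 1 700 mm², y = 5 mm, Ī = 14166.7 mm⁴.
Web: 8 × 280, A = 2 240 mm², y = 150 mm, Ī = 14 634 667 mm⁴.
Top flange: 170 × 10, A = 1 700 mm², y = 295 mm, Ī = 14166.7 mm⁴.
Transfer each piece to the base of the section using Ī + A·d² with d = y − 0:
  bottom flange: d = 5 mm → contributes +56666.7 mm⁴
  web: d = 150 mm → contributes +65 034 667 mm⁴
  top flange: d = 295 mm → contributes +147 956 667 mm⁴
Total I = 213 048 000 mm⁴.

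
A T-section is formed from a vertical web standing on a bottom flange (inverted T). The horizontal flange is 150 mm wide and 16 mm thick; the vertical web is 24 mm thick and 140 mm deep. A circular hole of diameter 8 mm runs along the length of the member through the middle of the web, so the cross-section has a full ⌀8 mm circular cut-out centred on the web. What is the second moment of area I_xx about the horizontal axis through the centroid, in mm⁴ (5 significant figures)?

I_xx ≈ 1.4003 × 10⁷ mm⁴

Break the section into simple shapes (no overlaps), measuring from the bottom-left corner of the bounding box.
Flange: 150 × 16, A = 2 400 mm², y = 8 mm, Ī = 51 200 mm⁴.
Web: 24 × 140, A = 3 360 mm², y = 86 mm, Ī = 5 488 000 mm⁴.
Hole (subtracted): ⌀8, A = 50.26548 mm², y = 86 mm, Ī = 201.0619 mm⁴.
Centroid: ȳ = ΣA·y / ΣA = 53.21389 mm.
Transfer each piece to the horizontal axis through the centroid using Ī + A·d² with d = y − 53.21389:
  flange: d = -45.21389 mm → contributes +4 957 509 mm⁴
  web: d = 32.78611 mm → contributes +9 099 762 mm⁴
  hole: d = 32.78611 mm → contributes −54232.9 mm⁴
Total I = 14 003 039 mm⁴.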